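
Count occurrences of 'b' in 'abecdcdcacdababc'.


Scanning 'abecdcdcacdababc' for 'b':
  Position 1: 'b' -> MATCH (count: 1)
  Position 12: 'b' -> MATCH (count: 2)
  Position 14: 'b' -> MATCH (count: 3)
Total occurrences of 'b': 3

3


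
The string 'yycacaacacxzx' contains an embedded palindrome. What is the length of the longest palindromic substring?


Scanning 'yycacaacacxzx' for palindromic substrings.
Substring at positions 2-9: 'cacaacac'.
Check: reverse('cacaacac') = 'cacaacac' -> palindrome confirmed.
Neighbouring characters ('y' / 'x') break symmetry, so it cannot extend further.
No longer palindromic substring exists; longest length = 8

8


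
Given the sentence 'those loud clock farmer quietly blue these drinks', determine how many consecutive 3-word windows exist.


Word trigrams from [8] words:
  Trigram 1: (those loud clock)
  Trigram 2: (loud clock farmer)
  Trigram 3: (clock farmer quietly)
  Trigram 4: (farmer quietly blue)
  Trigram 5: (quietly blue these)
  Trigram 6: (blue these drinks)
Total word trigrams: 8 - 2 = 6

6


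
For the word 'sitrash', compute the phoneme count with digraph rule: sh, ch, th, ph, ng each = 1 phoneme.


Parsing 'sitrash' greedily, digraphs first:
  's' -> consonant phoneme (phonemes so far: 1)
  'i' -> vowel phoneme (phonemes so far: 2)
  't' -> consonant phoneme (phonemes so far: 3)
  'r' -> consonant phoneme (phonemes so far: 4)
  'a' -> vowel phoneme (phonemes so far: 5)
  'sh' -> digraph (1 consonant phoneme) (phonemes so far: 6)
Total phonemes: 6

6


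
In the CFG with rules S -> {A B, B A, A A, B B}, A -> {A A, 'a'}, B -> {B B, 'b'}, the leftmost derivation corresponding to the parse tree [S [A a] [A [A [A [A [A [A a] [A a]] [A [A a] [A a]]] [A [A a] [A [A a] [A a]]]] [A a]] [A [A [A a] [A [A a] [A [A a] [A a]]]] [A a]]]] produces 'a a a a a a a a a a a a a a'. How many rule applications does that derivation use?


Every bracketed nonterminal node [X ...] in the tree is produced by exactly one rule application.
Reading the tree off as a leftmost derivation:
  Step 1: S  =>  A A   (applied S -> A A)
  Step 2: A A  =>  a A   (applied A -> a)
  Step 3: a A  =>  a A A   (applied A -> A A)
  Step 4: a A A  =>  a A A A   (applied A -> A A)
  Step 5: a A A A  =>  a A A A A   (applied A -> A A)
  Step 6: a A A A A  =>  a A A A A A   (applied A -> A A)
  Step 7: a A A A A A  =>  a A A A A A A   (applied A -> A A)
  Step 8: a A A A A A A  =>  a a A A A A A   (applied A -> a)
  Step 9: a a A A A A A  =>  a a a A A A A   (applied A -> a)
  Step 10: a a a A A A A  =>  a a a A A A A A   (applied A -> A A)
  Step 11: a a a A A A A A  =>  a a a a A A A A   (applied A -> a)
  Step 12: a a a a A A A A  =>  a a a a a A A A   (applied A -> a)
  Step 13: a a a a a A A A  =>  a a a a a A A A A   (applied A -> A A)
  Step 14: a a a a a A A A A  =>  a a a a a a A A A   (applied A -> a)
  Step 15: a a a a a a A A A  =>  a a a a a a A A A A   (applied A -> A A)
  Step 16: a a a a a a A A A A  =>  a a a a a a a A A A   (applied A -> a)
  Step 17: a a a a a a a A A A  =>  a a a a a a a a A A   (applied A -> a)
  Step 18: a a a a a a a a A A  =>  a a a a a a a a a A   (applied A -> a)
  Step 19: a a a a a a a a a A  =>  a a a a a a a a a A A   (applied A -> A A)
  Step 20: a a a a a a a a a A A  =>  a a a a a a a a a A A A   (applied A -> A A)
  Step 21: a a a a a a a a a A A A  =>  a a a a a a a a a a A A   (applied A -> a)
  Step 22: a a a a a a a a a a A A  =>  a a a a a a a a a a A A A   (applied A -> A A)
  Step 23: a a a a a a a a a a A A A  =>  a a a a a a a a a a a A A   (applied A -> a)
  Step 24: a a a a a a a a a a a A A  =>  a a a a a a a a a a a A A A   (applied A -> A A)
  Step 25: a a a a a a a a a a a A A A  =>  a a a a a a a a a a a a A A   (applied A -> a)
  Step 26: a a a a a a a a a a a a A A  =>  a a a a a a a a a a a a a A   (applied A -> a)
  Step 27: a a a a a a a a a a a a a A  =>  a a a a a a a a a a a a a a   (applied A -> a)
Final yield: a a a a a a a a a a a a a a
Total rewrite steps: 27

27


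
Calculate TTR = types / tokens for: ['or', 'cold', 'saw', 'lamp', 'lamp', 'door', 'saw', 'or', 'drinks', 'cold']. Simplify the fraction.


Tokens: 10
Unique types: ('cold', 'door', 'drinks', 'lamp', 'or', 'saw') = 6
TTR = 6/10
Simplify: divide both by 2 -> 3/5
TTR = 3/5

3/5


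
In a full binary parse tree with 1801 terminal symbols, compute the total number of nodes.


Leaf nodes (terminals): 1801
Internal nodes = n - 1 = 1801 - 1 = 1800
Total = leaves + internal = 1801 + 1800 = 3601

3601


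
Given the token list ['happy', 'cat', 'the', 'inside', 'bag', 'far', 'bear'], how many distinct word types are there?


Listing all tokens and tracking unique types:
  Token 1: 'happy' -> NEW (unique so far: 1)
  Token 2: 'cat' -> NEW (unique so far: 2)
  Token 3: 'the' -> NEW (unique so far: 3)
  Token 4: 'inside' -> NEW (unique so far: 4)
  Token 5: 'bag' -> NEW (unique so far: 5)
  Token 6: 'far' -> NEW (unique so far: 6)
  Token 7: 'bear' -> NEW (unique so far: 7)
Unique types: ('bag', 'bear', 'cat', 'far', 'happy', 'inside', 'the')
Vocabulary size: 7

7


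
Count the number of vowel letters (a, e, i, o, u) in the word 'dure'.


Scanning each character of 'dure':
  Position 1: 'd' -> consonant (running count: 0)
  Position 2: 'u' -> vowel (running count: 1)
  Position 3: 'r' -> consonant (running count: 1)
  Position 4: 'e' -> vowel (running count: 2)
Total vowels: 2

2


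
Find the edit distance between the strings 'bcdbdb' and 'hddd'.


Building DP table for s1='bcdbdb' (len 6) and s2='hddd' (len 4):
       h  d  d  d
    0  1  2  3  4
  b 1  1  2  3  4
  c 2  2  2  3  4
  d 3  3  2  2  3
  b 4  4  3  3  3
  d 5  5  4  3  3
  b 6  6  5  4  4
Edit distance = dp[6][4] = 4

4


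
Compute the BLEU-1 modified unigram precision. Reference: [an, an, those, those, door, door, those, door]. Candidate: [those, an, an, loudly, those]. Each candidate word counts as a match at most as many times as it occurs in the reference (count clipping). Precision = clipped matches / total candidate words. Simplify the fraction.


Reference word counts: {'an': 2, 'door': 3, 'those': 3}
Checking each candidate word (with clipping):
  'those' -> in reference (ref count 3, used 1/3) -> match (matches: 1)
  'an' -> in reference (ref count 2, used 1/2) -> match (matches: 2)
  'an' -> in reference (ref count 2, used 2/2) -> match (matches: 3)
  'loudly' -> not in reference -> no match (matches: 3)
  'those' -> in reference (ref count 3, used 2/3) -> match (matches: 4)
Clipped matches: 4, Candidate length: 5
Precision = 4/5

4/5


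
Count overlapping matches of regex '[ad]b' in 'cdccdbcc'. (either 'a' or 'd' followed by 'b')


Pattern: [ad]b means either 'a' or 'd' followed by 'b'.
Scanning 'cdccdbcc' position-by-position:
  Pos 0: window 'cd' -> no
  Pos 1: window 'dc' -> no
  Pos 2: window 'cc' -> no
  Pos 3: window 'cd' -> no
  Pos 4: window 'db' -> MATCH
  Pos 5: window 'bc' -> no
  Pos 6: window 'cc' -> no
  Pos 7: window 'c' -> no
Total matches: 1

1


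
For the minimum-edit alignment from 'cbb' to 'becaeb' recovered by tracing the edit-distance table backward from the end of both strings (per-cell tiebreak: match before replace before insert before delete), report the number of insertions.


Edit distance = 4. Backtracking from cell (3, 6) with preference match > replace > insert > delete,
then listing the resulting alignment 'cbb' -> 'becaeb' left to right:
  Step 1: insert 'b' [insertion #1]
  Step 2: insert 'e' [insertion #2]
  Step 3: keep 'c'
  Step 4: insert 'a' [insertion #3]
  Step 5: replace b->e
  Step 6: keep 'b'
Total insertions: 3

3


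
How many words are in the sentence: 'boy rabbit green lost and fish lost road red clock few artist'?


Counting words by splitting on spaces:
  Word 1: 'boy'
  Word 2: 'rabbit'
  Word 3: 'green'
  Word 4: 'lost'
  Word 5: 'and'
  Word 6: 'fish'
  Word 7: 'lost'
  Word 8: 'road'
  Word 9: 'red'
  Word 10: 'clock'
  Word 11: 'few'
  Word 12: 'artist'
Total words: 12

12


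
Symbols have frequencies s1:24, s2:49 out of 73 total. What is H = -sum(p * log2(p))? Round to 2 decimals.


Computing entropy H = -sum(p_i * log2(p_i)):
  s1: p = 24/73 = 0.3288, -p*log2(p) = 0.5276
  s2: p = 49/73 = 0.6712, -p*log2(p) = 0.3860
H = sum of terms = 0.9136
Rounded to 2 decimals: 0.91

0.91


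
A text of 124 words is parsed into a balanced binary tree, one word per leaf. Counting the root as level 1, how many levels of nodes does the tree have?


In a balanced binary tree with n leaves the deepest leaf is ceil(log2(n)) edges below the root,
so counting node levels inclusive of root and leaves gives ceil(log2(n)) + 1 levels.
log2(124) = 6.9542
ceil(6.9542) = 7
levels = 7 + 1 = 8

8


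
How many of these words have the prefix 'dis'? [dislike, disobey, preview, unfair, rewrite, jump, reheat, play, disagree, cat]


Checking each word for prefix 'dis':
  'dislike' -> YES, starts with 'dis' (count: 1)
  'disobey' -> YES, starts with 'dis' (count: 2)
  'preview' -> no (count: 2)
  'unfair' -> no (count: 2)
  'rewrite' -> no (count: 2)
  'jump' -> no (count: 2)
  'reheat' -> no (count: 2)
  'play' -> no (count: 2)
  'disagree' -> YES, starts with 'dis' (count: 3)
  'cat' -> no (count: 3)
Total with prefix 'dis': 3

3


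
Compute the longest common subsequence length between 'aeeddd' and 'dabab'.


DP table for LCS of 'aeeddd' and 'dabab':
       d  a  b  a  b
    0  0  0  0  0  0
  a 0  0  1  1  1  1
  e 0  0  1  1  1  1
  e 0  0  1  1  1  1
  d 0  1  1  1  1  1
  d 0  1  1  1  1  1
  d 0  1  1  1  1  1
LCS: 'a'
LCS length = 1

1


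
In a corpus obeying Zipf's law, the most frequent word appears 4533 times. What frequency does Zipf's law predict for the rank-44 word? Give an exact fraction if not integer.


Zipf's law: freq(rank) = f1 / rank
f1 = 4533, rank = 44
freq = 4533 / 44
GCD(4533, 44) = 1
Simplified: 4533/44

4533/44


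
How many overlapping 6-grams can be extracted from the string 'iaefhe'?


String 'iaefhe' has length L = 6.
Number of overlapping n-grams = L - n + 1
Substituting: 6 - 6 + 1 = 1

1


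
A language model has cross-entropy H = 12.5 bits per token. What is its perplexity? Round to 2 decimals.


Perplexity formula: PP = 2^H
H = 12.5
PP = 2^12.5
Decompose: 2^12.5 = 2^12 * 2^0.5 = 2^12 * sqrt(2)
2^12 = 4096, sqrt(2) ~ 1.4142136
PP ~ 4096 * 1.4142136 = 5792.6189056
Rounded to 2 decimals: 5792.62

5792.62


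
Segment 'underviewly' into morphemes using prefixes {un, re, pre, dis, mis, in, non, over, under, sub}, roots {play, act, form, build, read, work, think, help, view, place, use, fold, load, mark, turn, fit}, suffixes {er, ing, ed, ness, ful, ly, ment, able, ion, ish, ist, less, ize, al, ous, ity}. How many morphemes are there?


Segmenting 'underviewly' against the inventory:
  'under' -> prefix (morpheme 1)
  'view' -> root (morpheme 2)
  'ly' -> suffix (morpheme 3)
Total morphemes: 3

3


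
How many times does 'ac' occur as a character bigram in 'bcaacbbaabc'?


Scanning 'bcaacbbaabc' for bigram 'ac':
  Position 0: 'bc' -> no
  Position 1: 'ca' -> no
  Position 2: 'aa' -> no
  Position 3: 'ac' -> MATCH
  Position 4: 'cb' -> no
  Position 5: 'bb' -> no
  Position 6: 'ba' -> no
  Position 7: 'aa' -> no
  Position 8: 'ab' -> no
  Position 9: 'bc' -> no
Total matches: 1

1


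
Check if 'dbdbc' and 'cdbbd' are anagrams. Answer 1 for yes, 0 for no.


Sort characters of 'dbdbc': 'bbcdd'
Sort characters of 'cdbbd': 'bbcdd'
Sorted forms match -> they ARE anagrams
Result: 1

1


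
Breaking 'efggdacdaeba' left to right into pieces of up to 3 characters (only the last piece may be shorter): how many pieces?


'efggdacdaeba' has 12 characters.
Chunking with max size 3:
  Chunk 1: 'efg' (positions 0-2)
  Chunk 2: 'gda' (positions 3-5)
  Chunk 3: 'cda' (positions 6-8)
  Chunk 4: 'eba' (positions 9-11)
Total chunks: ceil(12 / 3) = 4

4


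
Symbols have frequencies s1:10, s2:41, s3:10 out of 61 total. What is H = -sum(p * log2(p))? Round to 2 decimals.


Computing entropy H = -sum(p_i * log2(p_i)):
  s1: p = 10/61 = 0.1639, -p*log2(p) = 0.4277
  s2: p = 41/61 = 0.6721, -p*log2(p) = 0.3853
  s3: p = 10/61 = 0.1639, -p*log2(p) = 0.4277
H = sum of terms = 1.2407
Rounded to 2 decimals: 1.24

1.24


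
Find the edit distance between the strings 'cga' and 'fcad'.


Building DP table for s1='cga' (len 3) and s2='fcad' (len 4):
       f  c  a  d
    0  1  2  3  4
  c 1  1  1  2  3
  g 2  2  2  2  3
  a 3  3  3  2  3
Edit distance = dp[3][4] = 3

3


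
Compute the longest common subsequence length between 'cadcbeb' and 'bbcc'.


DP table for LCS of 'cadcbeb' and 'bbcc':
       b  b  c  c
    0  0  0  0  0
  c 0  0  0  1  1
  a 0  0  0  1  1
  d 0  0  0  1  1
  c 0  0  0  1  2
  b 0  1  1  1  2
  e 0  1  1  1  2
  b 0  1  2  2  2
LCS: 'cc'
LCS length = 2

2


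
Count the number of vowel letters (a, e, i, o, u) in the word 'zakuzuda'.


Scanning each character of 'zakuzuda':
  Position 1: 'z' -> consonant (running count: 0)
  Position 2: 'a' -> vowel (running count: 1)
  Position 3: 'k' -> consonant (running count: 1)
  Position 4: 'u' -> vowel (running count: 2)
  Position 5: 'z' -> consonant (running count: 2)
  Position 6: 'u' -> vowel (running count: 3)
  Position 7: 'd' -> consonant (running count: 3)
  Position 8: 'a' -> vowel (running count: 4)
Total vowels: 4

4


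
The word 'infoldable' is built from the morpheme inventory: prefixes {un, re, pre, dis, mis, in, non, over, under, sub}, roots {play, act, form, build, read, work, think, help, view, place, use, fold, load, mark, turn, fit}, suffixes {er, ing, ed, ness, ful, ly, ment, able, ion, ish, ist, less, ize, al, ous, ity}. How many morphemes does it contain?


Segmenting 'infoldable' against the inventory:
  'in' -> prefix (morpheme 1)
  'fold' -> root (morpheme 2)
  'able' -> suffix (morpheme 3)
Total morphemes: 3

3


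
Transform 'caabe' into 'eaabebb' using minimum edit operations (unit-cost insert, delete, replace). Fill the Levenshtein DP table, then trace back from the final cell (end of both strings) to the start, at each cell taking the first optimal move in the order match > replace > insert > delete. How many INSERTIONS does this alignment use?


Edit distance = 3. Backtracking from cell (5, 7) with preference match > replace > insert > delete,
then listing the resulting alignment 'caabe' -> 'eaabebb' left to right:
  Step 1: replace c->e
  Step 2: keep 'a'
  Step 3: keep 'a'
  Step 4: keep 'b'
  Step 5: keep 'e'
  Step 6: insert 'b' [insertion #1]
  Step 7: insert 'b' [insertion #2]
Total insertions: 2

2


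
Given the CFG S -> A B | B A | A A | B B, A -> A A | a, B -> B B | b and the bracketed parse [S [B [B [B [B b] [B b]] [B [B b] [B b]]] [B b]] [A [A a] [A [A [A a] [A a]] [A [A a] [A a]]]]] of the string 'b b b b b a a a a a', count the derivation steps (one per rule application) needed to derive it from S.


Every bracketed nonterminal node [X ...] in the tree is produced by exactly one rule application.
Reading the tree off as a leftmost derivation:
  Step 1: S  =>  B A   (applied S -> B A)
  Step 2: B A  =>  B B A   (applied B -> B B)
  Step 3: B B A  =>  B B B A   (applied B -> B B)
  Step 4: B B B A  =>  B B B B A   (applied B -> B B)
  Step 5: B B B B A  =>  b B B B A   (applied B -> b)
  Step 6: b B B B A  =>  b b B B A   (applied B -> b)
  Step 7: b b B B A  =>  b b B B B A   (applied B -> B B)
  Step 8: b b B B B A  =>  b b b B B A   (applied B -> b)
  Step 9: b b b B B A  =>  b b b b B A   (applied B -> b)
  Step 10: b b b b B A  =>  b b b b b A   (applied B -> b)
  Step 11: b b b b b A  =>  b b b b b A A   (applied A -> A A)
  Step 12: b b b b b A A  =>  b b b b b a A   (applied A -> a)
  Step 13: b b b b b a A  =>  b b b b b a A A   (applied A -> A A)
  Step 14: b b b b b a A A  =>  b b b b b a A A A   (applied A -> A A)
  Step 15: b b b b b a A A A  =>  b b b b b a a A A   (applied A -> a)
  Step 16: b b b b b a a A A  =>  b b b b b a a a A   (applied A -> a)
  Step 17: b b b b b a a a A  =>  b b b b b a a a A A   (applied A -> A A)
  Step 18: b b b b b a a a A A  =>  b b b b b a a a a A   (applied A -> a)
  Step 19: b b b b b a a a a A  =>  b b b b b a a a a a   (applied A -> a)
Final yield: b b b b b a a a a a
Total rewrite steps: 19

19


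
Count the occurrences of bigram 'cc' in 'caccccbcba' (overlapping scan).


Scanning 'caccccbcba' for bigram 'cc':
  Position 0: 'ca' -> no
  Position 1: 'ac' -> no
  Position 2: 'cc' -> MATCH
  Position 3: 'cc' -> MATCH
  Position 4: 'cc' -> MATCH
  Position 5: 'cb' -> no
  Position 6: 'bc' -> no
  Position 7: 'cb' -> no
  Position 8: 'ba' -> no
Total matches: 3

3


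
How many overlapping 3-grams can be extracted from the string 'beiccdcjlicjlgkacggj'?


String 'beiccdcjlicjlgkacggj' has length L = 20.
Number of overlapping n-grams = L - n + 1
Substituting: 20 - 3 + 1 = 18

18


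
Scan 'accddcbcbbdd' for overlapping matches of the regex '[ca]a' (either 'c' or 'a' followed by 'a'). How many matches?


Pattern: [ca]a means either 'c' or 'a' followed by 'a'.
Scanning 'accddcbcbbdd' position-by-position:
  Pos 0: window 'ac' -> no
  Pos 1: window 'cc' -> no
  Pos 2: window 'cd' -> no
  Pos 3: window 'dd' -> no
  Pos 4: window 'dc' -> no
  Pos 5: window 'cb' -> no
  Pos 6: window 'bc' -> no
  Pos 7: window 'cb' -> no
  Pos 8: window 'bb' -> no
  Pos 9: window 'bd' -> no
  Pos 10: window 'dd' -> no
  Pos 11: window 'd' -> no
Total matches: 0

0


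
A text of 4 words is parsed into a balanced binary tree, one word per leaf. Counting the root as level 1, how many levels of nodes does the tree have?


In a balanced binary tree with n leaves the deepest leaf is ceil(log2(n)) edges below the root,
so counting node levels inclusive of root and leaves gives ceil(log2(n)) + 1 levels.
log2(4) = 2.0000
ceil(2.0000) = 2
levels = 2 + 1 = 3

3


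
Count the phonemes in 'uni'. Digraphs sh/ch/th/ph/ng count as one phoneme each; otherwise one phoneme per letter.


Parsing 'uni' greedily, digraphs first:
  'u' -> vowel phoneme (phonemes so far: 1)
  'n' -> consonant phoneme (phonemes so far: 2)
  'i' -> vowel phoneme (phonemes so far: 3)
Total phonemes: 3

3


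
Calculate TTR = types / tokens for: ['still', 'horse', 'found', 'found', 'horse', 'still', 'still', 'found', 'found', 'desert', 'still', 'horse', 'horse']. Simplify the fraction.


Tokens: 13
Unique types: ('desert', 'found', 'horse', 'still') = 4
TTR = 4/13
Already in lowest terms.

4/13


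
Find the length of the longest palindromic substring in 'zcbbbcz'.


Scanning 'zcbbbcz' for palindromic substrings.
Substring at positions 0-6: 'zcbbbcz'.
Check: reverse('zcbbbcz') = 'zcbbbcz' -> palindrome confirmed.
No longer palindromic substring exists; longest length = 7

7


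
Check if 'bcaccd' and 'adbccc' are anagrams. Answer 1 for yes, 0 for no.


Sort characters of 'bcaccd': 'abcccd'
Sort characters of 'adbccc': 'abcccd'
Sorted forms match -> they ARE anagrams
Result: 1

1


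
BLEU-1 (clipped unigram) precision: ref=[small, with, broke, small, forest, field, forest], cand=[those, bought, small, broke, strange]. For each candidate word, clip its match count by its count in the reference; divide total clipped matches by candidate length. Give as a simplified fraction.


Reference word counts: {'broke': 1, 'field': 1, 'forest': 2, 'small': 2, 'with': 1}
Checking each candidate word (with clipping):
  'those' -> not in reference -> no match (matches: 0)
  'bought' -> not in reference -> no match (matches: 0)
  'small' -> in reference (ref count 2, used 1/2) -> match (matches: 1)
  'broke' -> in reference (ref count 1, used 1/1) -> match (matches: 2)
  'strange' -> not in reference -> no match (matches: 2)
Clipped matches: 2, Candidate length: 5
Precision = 2/5

2/5


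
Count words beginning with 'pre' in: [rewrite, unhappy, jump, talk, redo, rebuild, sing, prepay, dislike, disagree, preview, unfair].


Checking each word for prefix 'pre':
  'rewrite' -> no (count: 0)
  'unhappy' -> no (count: 0)
  'jump' -> no (count: 0)
  'talk' -> no (count: 0)
  'redo' -> no (count: 0)
  'rebuild' -> no (count: 0)
  'sing' -> no (count: 0)
  'prepay' -> YES, starts with 'pre' (count: 1)
  'dislike' -> no (count: 1)
  'disagree' -> no (count: 1)
  'preview' -> YES, starts with 'pre' (count: 2)
  'unfair' -> no (count: 2)
Total with prefix 'pre': 2

2


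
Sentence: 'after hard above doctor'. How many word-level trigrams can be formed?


Word trigrams from [4] words:
  Trigram 1: (after hard above)
  Trigram 2: (hard above doctor)
Total word trigrams: 4 - 2 = 2

2


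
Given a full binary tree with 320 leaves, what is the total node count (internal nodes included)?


Leaf nodes (terminals): 320
Internal nodes = n - 1 = 320 - 1 = 319
Total = leaves + internal = 320 + 319 = 639

639


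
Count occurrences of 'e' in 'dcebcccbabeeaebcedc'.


Scanning 'dcebcccbabeeaebcedc' for 'e':
  Position 2: 'e' -> MATCH (count: 1)
  Position 10: 'e' -> MATCH (count: 2)
  Position 11: 'e' -> MATCH (count: 3)
  Position 13: 'e' -> MATCH (count: 4)
  Position 16: 'e' -> MATCH (count: 5)
Total occurrences of 'e': 5

5


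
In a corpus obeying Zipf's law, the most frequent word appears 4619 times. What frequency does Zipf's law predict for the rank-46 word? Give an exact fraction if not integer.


Zipf's law: freq(rank) = f1 / rank
f1 = 4619, rank = 46
freq = 4619 / 46
GCD(4619, 46) = 1
Simplified: 4619/46

4619/46


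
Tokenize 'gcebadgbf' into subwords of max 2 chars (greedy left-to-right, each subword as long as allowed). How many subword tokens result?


'gcebadgbf' has 9 characters.
Chunking with max size 2:
  Chunk 1: 'gc' (positions 0-1)
  Chunk 2: 'eb' (positions 2-3)
  Chunk 3: 'ad' (positions 4-5)
  Chunk 4: 'gb' (positions 6-7)
  Chunk 5: 'f' (positions 8-8)
Total chunks: ceil(9 / 2) = 5

5


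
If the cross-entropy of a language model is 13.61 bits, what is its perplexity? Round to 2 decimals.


Perplexity formula: PP = 2^H
H = 13.61
PP = 2^13.61
Decompose: 2^13.61 = 2^13 * 2^0.61
2^13 = 8192, 2^0.61 ~ 1.5262592
PP ~ 8192 * 1.5262592 = 12503.1153664
Rounded to 2 decimals: 12503.12

12503.12


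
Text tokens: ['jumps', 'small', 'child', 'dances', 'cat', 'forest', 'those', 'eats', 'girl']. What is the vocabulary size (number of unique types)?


Listing all tokens and tracking unique types:
  Token 1: 'jumps' -> NEW (unique so far: 1)
  Token 2: 'small' -> NEW (unique so far: 2)
  Token 3: 'child' -> NEW (unique so far: 3)
  Token 4: 'dances' -> NEW (unique so far: 4)
  Token 5: 'cat' -> NEW (unique so far: 5)
  Token 6: 'forest' -> NEW (unique so far: 6)
  Token 7: 'those' -> NEW (unique so far: 7)
  Token 8: 'eats' -> NEW (unique so far: 8)
  Token 9: 'girl' -> NEW (unique so far: 9)
Unique types: ('cat', 'child', 'dances', 'eats', 'forest', 'girl', 'jumps', 'small', 'those')
Vocabulary size: 9

9


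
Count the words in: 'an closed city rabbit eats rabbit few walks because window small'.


Counting words by splitting on spaces:
  Word 1: 'an'
  Word 2: 'closed'
  Word 3: 'city'
  Word 4: 'rabbit'
  Word 5: 'eats'
  Word 6: 'rabbit'
  Word 7: 'few'
  Word 8: 'walks'
  Word 9: 'because'
  Word 10: 'window'
  Word 11: 'small'
Total words: 11

11


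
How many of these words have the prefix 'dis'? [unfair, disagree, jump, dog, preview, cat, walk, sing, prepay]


Checking each word for prefix 'dis':
  'unfair' -> no (count: 0)
  'disagree' -> YES, starts with 'dis' (count: 1)
  'jump' -> no (count: 1)
  'dog' -> no (count: 1)
  'preview' -> no (count: 1)
  'cat' -> no (count: 1)
  'walk' -> no (count: 1)
  'sing' -> no (count: 1)
  'prepay' -> no (count: 1)
Total with prefix 'dis': 1

1


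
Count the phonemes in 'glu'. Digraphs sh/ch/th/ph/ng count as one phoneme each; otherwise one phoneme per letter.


Parsing 'glu' greedily, digraphs first:
  'g' -> consonant phoneme (phonemes so far: 1)
  'l' -> consonant phoneme (phonemes so far: 2)
  'u' -> vowel phoneme (phonemes so far: 3)
Total phonemes: 3

3


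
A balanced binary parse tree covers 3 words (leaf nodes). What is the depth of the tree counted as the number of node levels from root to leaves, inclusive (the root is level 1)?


In a balanced binary tree with n leaves the deepest leaf is ceil(log2(n)) edges below the root,
so counting node levels inclusive of root and leaves gives ceil(log2(n)) + 1 levels.
log2(3) = 1.5850
ceil(1.5850) = 2
levels = 2 + 1 = 3

3


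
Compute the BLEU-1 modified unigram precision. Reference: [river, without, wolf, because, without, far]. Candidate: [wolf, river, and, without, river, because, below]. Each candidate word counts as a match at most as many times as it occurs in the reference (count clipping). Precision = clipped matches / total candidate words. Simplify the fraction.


Reference word counts: {'because': 1, 'far': 1, 'river': 1, 'without': 2, 'wolf': 1}
Checking each candidate word (with clipping):
  'wolf' -> in reference (ref count 1, used 1/1) -> match (matches: 1)
  'river' -> in reference (ref count 1, used 1/1) -> match (matches: 2)
  'and' -> not in reference -> no match (matches: 2)
  'without' -> in reference (ref count 2, used 1/2) -> match (matches: 3)
  'river' -> ref count 1 already used up (1/1) -> clipped, no match (matches: 3)
  'because' -> in reference (ref count 1, used 1/1) -> match (matches: 4)
  'below' -> not in reference -> no match (matches: 4)
Clipped matches: 4, Candidate length: 7
Precision = 4/7

4/7


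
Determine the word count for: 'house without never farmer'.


Counting words by splitting on spaces:
  Word 1: 'house'
  Word 2: 'without'
  Word 3: 'never'
  Word 4: 'farmer'
Total words: 4

4


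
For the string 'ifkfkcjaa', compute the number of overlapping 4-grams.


String 'ifkfkcjaa' has length L = 9.
Number of overlapping n-grams = L - n + 1
Substituting: 9 - 4 + 1 = 6

6


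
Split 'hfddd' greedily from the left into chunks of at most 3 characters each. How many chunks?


'hfddd' has 5 characters.
Chunking with max size 3:
  Chunk 1: 'hfd' (positions 0-2)
  Chunk 2: 'dd' (positions 3-4)
Total chunks: ceil(5 / 3) = 2

2


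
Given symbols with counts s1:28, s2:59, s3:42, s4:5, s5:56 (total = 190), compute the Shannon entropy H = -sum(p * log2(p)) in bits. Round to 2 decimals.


Computing entropy H = -sum(p_i * log2(p_i)):
  s1: p = 28/190 = 0.1474, -p*log2(p) = 0.4071
  s2: p = 59/190 = 0.3105, -p*log2(p) = 0.5239
  s3: p = 42/190 = 0.2211, -p*log2(p) = 0.4814
  s4: p = 5/190 = 0.0263, -p*log2(p) = 0.1381
  s5: p = 56/190 = 0.2947, -p*log2(p) = 0.5195
H = sum of terms = 2.0700
Rounded to 2 decimals: 2.07

2.07


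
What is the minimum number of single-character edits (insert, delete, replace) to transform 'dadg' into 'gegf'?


Building DP table for s1='dadg' (len 4) and s2='gegf' (len 4):
       g  e  g  f
    0  1  2  3  4
  d 1  1  2  3  4
  a 2  2  2  3  4
  d 3  3  3  3  4
  g 4  3  4  3  4
Edit distance = dp[4][4] = 4

4


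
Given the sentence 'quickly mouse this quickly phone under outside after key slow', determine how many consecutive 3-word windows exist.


Word trigrams from [10] words:
  Trigram 1: (quickly mouse this)
  Trigram 2: (mouse this quickly)
  Trigram 3: (this quickly phone)
  Trigram 4: (quickly phone under)
  Trigram 5: (phone under outside)
  Trigram 6: (under outside after)
  Trigram 7: (outside after key)
  Trigram 8: (after key slow)
Total word trigrams: 10 - 2 = 8

8


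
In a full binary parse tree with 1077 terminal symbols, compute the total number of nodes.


Leaf nodes (terminals): 1077
Internal nodes = n - 1 = 1077 - 1 = 1076
Total = leaves + internal = 1077 + 1076 = 2153

2153


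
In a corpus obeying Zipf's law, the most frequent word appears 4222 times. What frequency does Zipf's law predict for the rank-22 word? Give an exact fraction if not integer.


Zipf's law: freq(rank) = f1 / rank
f1 = 4222, rank = 22
freq = 4222 / 22
GCD(4222, 22) = 2
Simplified: 2111/11

2111/11


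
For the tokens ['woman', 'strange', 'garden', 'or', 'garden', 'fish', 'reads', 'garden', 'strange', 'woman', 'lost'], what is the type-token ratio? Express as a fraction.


Tokens: 11
Unique types: ('fish', 'garden', 'lost', 'or', 'reads', 'strange', 'woman') = 7
TTR = 7/11
Already in lowest terms.

7/11


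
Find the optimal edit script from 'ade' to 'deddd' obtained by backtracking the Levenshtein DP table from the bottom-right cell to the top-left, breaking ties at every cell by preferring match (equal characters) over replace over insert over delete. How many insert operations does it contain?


Edit distance = 4. Backtracking from cell (3, 5) with preference match > replace > insert > delete,
then listing the resulting alignment 'ade' -> 'deddd' left to right:
  Step 1: insert 'd' [insertion #1]
  Step 2: insert 'e' [insertion #2]
  Step 3: replace a->d
  Step 4: keep 'd'
  Step 5: replace e->d
Total insertions: 2

2


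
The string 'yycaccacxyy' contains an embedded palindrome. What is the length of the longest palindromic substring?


Scanning 'yycaccacxyy' for palindromic substrings.
Substring at positions 2-7: 'caccac'.
Check: reverse('caccac') = 'caccac' -> palindrome confirmed.
Neighbouring characters ('y' / 'x') break symmetry, so it cannot extend further.
No longer palindromic substring exists; longest length = 6

6


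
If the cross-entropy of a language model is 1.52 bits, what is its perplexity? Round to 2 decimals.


Perplexity formula: PP = 2^H
H = 1.52
PP = 2^1.52
Decompose: 2^1.52 = 2^1 * 2^0.52
2^1 = 2, 2^0.52 ~ 1.4339552
PP ~ 2 * 1.4339552 = 2.8679104
Rounded to 2 decimals: 2.87

2.87


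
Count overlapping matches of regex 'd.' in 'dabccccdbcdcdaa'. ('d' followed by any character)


Pattern: d. means 'd' followed by any character.
Scanning 'dabccccdbcdcdaa' position-by-position:
  Pos 0: window 'da' -> MATCH
  Pos 1: window 'ab' -> no
  Pos 2: window 'bc' -> no
  Pos 3: window 'cc' -> no
  Pos 4: window 'cc' -> no
  Pos 5: window 'cc' -> no
  Pos 6: window 'cd' -> no
  Pos 7: window 'db' -> MATCH
  Pos 8: window 'bc' -> no
  Pos 9: window 'cd' -> no
  Pos 10: window 'dc' -> MATCH
  Pos 11: window 'cd' -> no
  Pos 12: window 'da' -> MATCH
  Pos 13: window 'aa' -> no
  Pos 14: window 'a' -> no
Total matches: 4

4


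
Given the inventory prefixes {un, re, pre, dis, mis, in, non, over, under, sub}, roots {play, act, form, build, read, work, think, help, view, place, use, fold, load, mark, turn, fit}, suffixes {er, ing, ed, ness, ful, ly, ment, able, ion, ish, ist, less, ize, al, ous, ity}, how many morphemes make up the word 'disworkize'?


Segmenting 'disworkize' against the inventory:
  'dis' -> prefix (morpheme 1)
  'work' -> root (morpheme 2)
  'ize' -> suffix (morpheme 3)
Total morphemes: 3

3


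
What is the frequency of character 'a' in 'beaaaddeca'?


Scanning 'beaaaddeca' for 'a':
  Position 2: 'a' -> MATCH (count: 1)
  Position 3: 'a' -> MATCH (count: 2)
  Position 4: 'a' -> MATCH (count: 3)
  Position 9: 'a' -> MATCH (count: 4)
Total occurrences of 'a': 4

4


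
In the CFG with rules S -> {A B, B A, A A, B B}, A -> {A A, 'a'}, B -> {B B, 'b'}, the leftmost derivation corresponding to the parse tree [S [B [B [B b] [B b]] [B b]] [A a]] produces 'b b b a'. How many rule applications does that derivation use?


Every bracketed nonterminal node [X ...] in the tree is produced by exactly one rule application.
Reading the tree off as a leftmost derivation:
  Step 1: S  =>  B A   (applied S -> B A)
  Step 2: B A  =>  B B A   (applied B -> B B)
  Step 3: B B A  =>  B B B A   (applied B -> B B)
  Step 4: B B B A  =>  b B B A   (applied B -> b)
  Step 5: b B B A  =>  b b B A   (applied B -> b)
  Step 6: b b B A  =>  b b b A   (applied B -> b)
  Step 7: b b b A  =>  b b b a   (applied A -> a)
Final yield: b b b a
Total rewrite steps: 7

7


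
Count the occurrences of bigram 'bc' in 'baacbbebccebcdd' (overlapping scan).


Scanning 'baacbbebccebcdd' for bigram 'bc':
  Position 0: 'ba' -> no
  Position 1: 'aa' -> no
  Position 2: 'ac' -> no
  Position 3: 'cb' -> no
  Position 4: 'bb' -> no
  Position 5: 'be' -> no
  Position 6: 'eb' -> no
  Position 7: 'bc' -> MATCH
  Position 8: 'cc' -> no
  Position 9: 'ce' -> no
  Position 10: 'eb' -> no
  Position 11: 'bc' -> MATCH
  Position 12: 'cd' -> no
  Position 13: 'dd' -> no
Total matches: 2

2


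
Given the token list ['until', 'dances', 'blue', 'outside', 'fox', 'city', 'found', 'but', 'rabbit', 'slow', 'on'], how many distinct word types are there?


Listing all tokens and tracking unique types:
  Token 1: 'until' -> NEW (unique so far: 1)
  Token 2: 'dances' -> NEW (unique so far: 2)
  Token 3: 'blue' -> NEW (unique so far: 3)
  Token 4: 'outside' -> NEW (unique so far: 4)
  Token 5: 'fox' -> NEW (unique so far: 5)
  Token 6: 'city' -> NEW (unique so far: 6)
  Token 7: 'found' -> NEW (unique so far: 7)
  Token 8: 'but' -> NEW (unique so far: 8)
  Token 9: 'rabbit' -> NEW (unique so far: 9)
  Token 10: 'slow' -> NEW (unique so far: 10)
  Token 11: 'on' -> NEW (unique so far: 11)
Unique types: ('blue', 'but', 'city', 'dances', 'found', 'fox', 'on', 'outside', 'rabbit', 'slow', 'until')
Vocabulary size: 11

11


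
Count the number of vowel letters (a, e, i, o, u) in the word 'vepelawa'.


Scanning each character of 'vepelawa':
  Position 1: 'v' -> consonant (running count: 0)
  Position 2: 'e' -> vowel (running count: 1)
  Position 3: 'p' -> consonant (running count: 1)
  Position 4: 'e' -> vowel (running count: 2)
  Position 5: 'l' -> consonant (running count: 2)
  Position 6: 'a' -> vowel (running count: 3)
  Position 7: 'w' -> consonant (running count: 3)
  Position 8: 'a' -> vowel (running count: 4)
Total vowels: 4

4


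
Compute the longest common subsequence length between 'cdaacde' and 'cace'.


DP table for LCS of 'cdaacde' and 'cace':
       c  a  c  e
    0  0  0  0  0
  c 0  1  1  1  1
  d 0  1  1  1  1
  a 0  1  2  2  2
  a 0  1  2  2  2
  c 0  1  2  3  3
  d 0  1  2  3  3
  e 0  1  2  3  4
LCS: 'cace'
LCS length = 4

4


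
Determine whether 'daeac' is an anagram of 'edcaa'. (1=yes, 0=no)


Sort characters of 'daeac': 'aacde'
Sort characters of 'edcaa': 'aacde'
Sorted forms match -> they ARE anagrams
Result: 1

1


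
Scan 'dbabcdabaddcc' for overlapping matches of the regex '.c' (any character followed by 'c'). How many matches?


Pattern: .c means any character followed by 'c'.
Scanning 'dbabcdabaddcc' position-by-position:
  Pos 0: window 'db' -> no
  Pos 1: window 'ba' -> no
  Pos 2: window 'ab' -> no
  Pos 3: window 'bc' -> MATCH
  Pos 4: window 'cd' -> no
  Pos 5: window 'da' -> no
  Pos 6: window 'ab' -> no
  Pos 7: window 'ba' -> no
  Pos 8: window 'ad' -> no
  Pos 9: window 'dd' -> no
  Pos 10: window 'dc' -> MATCH
  Pos 11: window 'cc' -> MATCH
  Pos 12: window 'c' -> no
Total matches: 3

3


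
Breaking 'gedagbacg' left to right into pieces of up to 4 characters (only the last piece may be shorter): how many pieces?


'gedagbacg' has 9 characters.
Chunking with max size 4:
  Chunk 1: 'geda' (positions 0-3)
  Chunk 2: 'gbac' (positions 4-7)
  Chunk 3: 'g' (positions 8-8)
Total chunks: ceil(9 / 4) = 3

3


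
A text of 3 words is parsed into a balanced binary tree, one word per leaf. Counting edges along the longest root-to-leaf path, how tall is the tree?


In a balanced binary tree with n leaves the deepest leaf is ceil(log2(n)) edges below the root.
log2(3) = 1.5850
ceil(1.5850) = 2
height (edges) = 2

2


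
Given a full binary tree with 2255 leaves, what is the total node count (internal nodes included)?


Leaf nodes (terminals): 2255
Internal nodes = n - 1 = 2255 - 1 = 2254
Total = leaves + internal = 2255 + 2254 = 4509

4509


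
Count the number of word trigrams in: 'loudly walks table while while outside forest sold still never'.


Word trigrams from [10] words:
  Trigram 1: (loudly walks table)
  Trigram 2: (walks table while)
  Trigram 3: (table while while)
  Trigram 4: (while while outside)
  Trigram 5: (while outside forest)
  Trigram 6: (outside forest sold)
  Trigram 7: (forest sold still)
  Trigram 8: (sold still never)
Total word trigrams: 10 - 2 = 8

8


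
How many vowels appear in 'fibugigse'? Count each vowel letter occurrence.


Scanning each character of 'fibugigse':
  Position 1: 'f' -> consonant (running count: 0)
  Position 2: 'i' -> vowel (running count: 1)
  Position 3: 'b' -> consonant (running count: 1)
  Position 4: 'u' -> vowel (running count: 2)
  Position 5: 'g' -> consonant (running count: 2)
  Position 6: 'i' -> vowel (running count: 3)
  Position 7: 'g' -> consonant (running count: 3)
  Position 8: 's' -> consonant (running count: 3)
  Position 9: 'e' -> vowel (running count: 4)
Total vowels: 4

4


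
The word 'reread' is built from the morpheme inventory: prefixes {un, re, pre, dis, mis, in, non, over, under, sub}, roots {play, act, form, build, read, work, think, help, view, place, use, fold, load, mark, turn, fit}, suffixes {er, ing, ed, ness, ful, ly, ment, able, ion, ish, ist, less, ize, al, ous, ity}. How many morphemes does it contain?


Segmenting 'reread' against the inventory:
  're' -> prefix (morpheme 1)
  'read' -> root (morpheme 2)
Total morphemes: 2

2


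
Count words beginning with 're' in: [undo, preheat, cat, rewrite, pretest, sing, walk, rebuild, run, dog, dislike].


Checking each word for prefix 're':
  'undo' -> no (count: 0)
  'preheat' -> no (count: 0)
  'cat' -> no (count: 0)
  'rewrite' -> YES, starts with 're' (count: 1)
  'pretest' -> no (count: 1)
  'sing' -> no (count: 1)
  'walk' -> no (count: 1)
  'rebuild' -> YES, starts with 're' (count: 2)
  'run' -> no (count: 2)
  'dog' -> no (count: 2)
  'dislike' -> no (count: 2)
Total with prefix 're': 2

2


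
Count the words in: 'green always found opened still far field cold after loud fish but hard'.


Counting words by splitting on spaces:
  Word 1: 'green'
  Word 2: 'always'
  Word 3: 'found'
  Word 4: 'opened'
  Word 5: 'still'
  Word 6: 'far'
  Word 7: 'field'
  Word 8: 'cold'
  Word 9: 'after'
  Word 10: 'loud'
  Word 11: 'fish'
  Word 12: 'but'
  Word 13: 'hard'
Total words: 13

13


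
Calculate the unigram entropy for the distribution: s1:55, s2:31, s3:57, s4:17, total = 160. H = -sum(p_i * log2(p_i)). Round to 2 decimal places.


Computing entropy H = -sum(p_i * log2(p_i)):
  s1: p = 55/160 = 0.3438, -p*log2(p) = 0.5296
  s2: p = 31/160 = 0.1938, -p*log2(p) = 0.4587
  s3: p = 57/160 = 0.3563, -p*log2(p) = 0.5305
  s4: p = 17/160 = 0.1062, -p*log2(p) = 0.3437
H = sum of terms = 1.8625
Rounded to 2 decimals: 1.86

1.86


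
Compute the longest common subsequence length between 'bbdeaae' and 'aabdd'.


DP table for LCS of 'bbdeaae' and 'aabdd':
       a  a  b  d  d
    0  0  0  0  0  0
  b 0  0  0  1  1  1
  b 0  0  0  1  1  1
  d 0  0  0  1  2  2
  e 0  0  0  1  2  2
  a 0  1  1  1  2  2
  a 0  1  2  2  2  2
  e 0  1  2  2  2  2
LCS: 'bd'
LCS length = 2

2


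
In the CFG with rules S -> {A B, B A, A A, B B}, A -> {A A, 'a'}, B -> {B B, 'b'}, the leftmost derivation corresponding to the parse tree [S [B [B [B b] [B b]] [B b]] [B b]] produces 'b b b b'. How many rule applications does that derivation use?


Every bracketed nonterminal node [X ...] in the tree is produced by exactly one rule application.
Reading the tree off as a leftmost derivation:
  Step 1: S  =>  B B   (applied S -> B B)
  Step 2: B B  =>  B B B   (applied B -> B B)
  Step 3: B B B  =>  B B B B   (applied B -> B B)
  Step 4: B B B B  =>  b B B B   (applied B -> b)
  Step 5: b B B B  =>  b b B B   (applied B -> b)
  Step 6: b b B B  =>  b b b B   (applied B -> b)
  Step 7: b b b B  =>  b b b b   (applied B -> b)
Final yield: b b b b
Total rewrite steps: 7

7


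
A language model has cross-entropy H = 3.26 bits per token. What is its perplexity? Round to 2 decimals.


Perplexity formula: PP = 2^H
H = 3.26
PP = 2^3.26
Decompose: 2^3.26 = 2^3 * 2^0.26
2^3 = 8, 2^0.26 ~ 1.1974787
PP ~ 8 * 1.1974787 = 9.5798296
Rounded to 2 decimals: 9.58

9.58


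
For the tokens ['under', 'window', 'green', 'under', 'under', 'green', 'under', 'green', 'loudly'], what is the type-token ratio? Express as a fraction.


Tokens: 9
Unique types: ('green', 'loudly', 'under', 'window') = 4
TTR = 4/9
Already in lowest terms.

4/9
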